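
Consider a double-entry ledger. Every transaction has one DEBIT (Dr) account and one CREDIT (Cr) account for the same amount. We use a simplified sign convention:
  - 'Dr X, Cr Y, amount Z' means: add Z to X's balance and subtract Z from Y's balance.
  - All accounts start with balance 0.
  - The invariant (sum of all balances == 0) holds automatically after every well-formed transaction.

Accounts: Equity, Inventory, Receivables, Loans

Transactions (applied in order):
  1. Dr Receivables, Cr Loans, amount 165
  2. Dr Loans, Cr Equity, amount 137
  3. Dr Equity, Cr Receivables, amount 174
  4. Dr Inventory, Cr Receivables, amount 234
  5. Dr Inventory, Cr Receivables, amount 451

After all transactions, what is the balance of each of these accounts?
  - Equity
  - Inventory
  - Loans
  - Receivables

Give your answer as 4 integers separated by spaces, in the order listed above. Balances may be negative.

After txn 1 (Dr Receivables, Cr Loans, amount 165): Loans=-165 Receivables=165
After txn 2 (Dr Loans, Cr Equity, amount 137): Equity=-137 Loans=-28 Receivables=165
After txn 3 (Dr Equity, Cr Receivables, amount 174): Equity=37 Loans=-28 Receivables=-9
After txn 4 (Dr Inventory, Cr Receivables, amount 234): Equity=37 Inventory=234 Loans=-28 Receivables=-243
After txn 5 (Dr Inventory, Cr Receivables, amount 451): Equity=37 Inventory=685 Loans=-28 Receivables=-694

Answer: 37 685 -28 -694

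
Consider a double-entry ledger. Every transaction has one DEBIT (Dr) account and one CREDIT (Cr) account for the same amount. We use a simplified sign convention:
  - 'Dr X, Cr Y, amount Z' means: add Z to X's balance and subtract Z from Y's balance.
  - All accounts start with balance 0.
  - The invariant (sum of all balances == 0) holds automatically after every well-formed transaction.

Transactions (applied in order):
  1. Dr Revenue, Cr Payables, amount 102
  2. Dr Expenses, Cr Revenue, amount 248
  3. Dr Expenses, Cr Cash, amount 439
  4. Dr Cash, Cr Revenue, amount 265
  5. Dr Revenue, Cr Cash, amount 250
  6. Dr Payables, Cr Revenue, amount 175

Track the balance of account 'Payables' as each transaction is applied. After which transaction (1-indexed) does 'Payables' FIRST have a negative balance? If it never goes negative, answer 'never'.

Answer: 1

Derivation:
After txn 1: Payables=-102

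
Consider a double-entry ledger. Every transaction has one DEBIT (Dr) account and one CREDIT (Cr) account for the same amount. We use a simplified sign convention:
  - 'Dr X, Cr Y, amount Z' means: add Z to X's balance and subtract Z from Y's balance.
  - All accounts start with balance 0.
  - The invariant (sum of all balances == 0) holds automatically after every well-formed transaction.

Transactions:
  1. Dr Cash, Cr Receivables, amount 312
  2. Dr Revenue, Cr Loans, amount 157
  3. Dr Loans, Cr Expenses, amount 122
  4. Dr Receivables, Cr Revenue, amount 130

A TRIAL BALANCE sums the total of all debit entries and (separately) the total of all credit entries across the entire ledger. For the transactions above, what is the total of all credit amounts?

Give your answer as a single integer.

Answer: 721

Derivation:
Txn 1: credit+=312
Txn 2: credit+=157
Txn 3: credit+=122
Txn 4: credit+=130
Total credits = 721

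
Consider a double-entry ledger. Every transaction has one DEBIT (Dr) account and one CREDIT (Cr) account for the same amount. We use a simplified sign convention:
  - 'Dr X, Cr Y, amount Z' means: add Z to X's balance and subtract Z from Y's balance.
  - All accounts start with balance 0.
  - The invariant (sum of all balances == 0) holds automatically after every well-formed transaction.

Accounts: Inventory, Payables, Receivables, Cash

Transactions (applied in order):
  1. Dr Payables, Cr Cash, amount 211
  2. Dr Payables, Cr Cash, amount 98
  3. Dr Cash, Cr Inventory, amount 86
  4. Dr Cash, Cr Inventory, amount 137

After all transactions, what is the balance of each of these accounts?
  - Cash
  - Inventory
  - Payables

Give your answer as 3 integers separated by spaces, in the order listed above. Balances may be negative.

Answer: -86 -223 309

Derivation:
After txn 1 (Dr Payables, Cr Cash, amount 211): Cash=-211 Payables=211
After txn 2 (Dr Payables, Cr Cash, amount 98): Cash=-309 Payables=309
After txn 3 (Dr Cash, Cr Inventory, amount 86): Cash=-223 Inventory=-86 Payables=309
After txn 4 (Dr Cash, Cr Inventory, amount 137): Cash=-86 Inventory=-223 Payables=309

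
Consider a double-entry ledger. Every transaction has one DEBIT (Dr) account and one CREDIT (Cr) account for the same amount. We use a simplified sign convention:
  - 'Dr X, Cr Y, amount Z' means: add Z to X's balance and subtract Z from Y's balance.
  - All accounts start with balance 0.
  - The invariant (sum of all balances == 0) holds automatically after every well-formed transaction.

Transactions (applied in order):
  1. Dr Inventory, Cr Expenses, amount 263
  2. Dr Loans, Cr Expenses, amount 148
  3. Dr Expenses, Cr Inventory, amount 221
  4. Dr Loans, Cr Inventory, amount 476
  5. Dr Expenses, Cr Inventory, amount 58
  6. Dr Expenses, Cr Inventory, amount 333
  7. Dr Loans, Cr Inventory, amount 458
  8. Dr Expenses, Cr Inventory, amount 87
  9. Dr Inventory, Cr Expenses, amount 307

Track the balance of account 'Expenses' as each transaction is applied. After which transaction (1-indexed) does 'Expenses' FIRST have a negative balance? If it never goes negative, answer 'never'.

Answer: 1

Derivation:
After txn 1: Expenses=-263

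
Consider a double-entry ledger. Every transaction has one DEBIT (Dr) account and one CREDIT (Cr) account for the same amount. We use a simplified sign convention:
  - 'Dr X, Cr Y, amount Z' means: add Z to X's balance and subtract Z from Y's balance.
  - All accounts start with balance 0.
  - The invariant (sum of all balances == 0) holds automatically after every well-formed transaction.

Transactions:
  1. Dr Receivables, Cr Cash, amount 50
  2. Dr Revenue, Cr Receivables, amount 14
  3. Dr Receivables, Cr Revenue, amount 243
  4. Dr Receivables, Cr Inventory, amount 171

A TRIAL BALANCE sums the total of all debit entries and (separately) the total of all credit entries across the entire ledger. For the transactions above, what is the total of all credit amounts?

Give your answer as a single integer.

Answer: 478

Derivation:
Txn 1: credit+=50
Txn 2: credit+=14
Txn 3: credit+=243
Txn 4: credit+=171
Total credits = 478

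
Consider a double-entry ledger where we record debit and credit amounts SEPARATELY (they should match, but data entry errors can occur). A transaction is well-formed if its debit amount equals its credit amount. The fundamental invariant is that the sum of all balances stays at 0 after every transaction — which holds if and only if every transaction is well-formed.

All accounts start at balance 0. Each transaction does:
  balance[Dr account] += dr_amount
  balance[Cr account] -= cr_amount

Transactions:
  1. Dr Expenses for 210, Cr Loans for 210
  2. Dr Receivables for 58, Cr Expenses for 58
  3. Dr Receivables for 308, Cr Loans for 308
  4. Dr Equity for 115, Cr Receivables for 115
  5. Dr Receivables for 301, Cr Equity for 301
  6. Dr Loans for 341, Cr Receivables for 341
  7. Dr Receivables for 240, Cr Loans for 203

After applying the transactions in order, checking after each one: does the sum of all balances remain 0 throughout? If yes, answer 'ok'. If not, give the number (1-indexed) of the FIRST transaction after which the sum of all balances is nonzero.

Answer: 7

Derivation:
After txn 1: dr=210 cr=210 sum_balances=0
After txn 2: dr=58 cr=58 sum_balances=0
After txn 3: dr=308 cr=308 sum_balances=0
After txn 4: dr=115 cr=115 sum_balances=0
After txn 5: dr=301 cr=301 sum_balances=0
After txn 6: dr=341 cr=341 sum_balances=0
After txn 7: dr=240 cr=203 sum_balances=37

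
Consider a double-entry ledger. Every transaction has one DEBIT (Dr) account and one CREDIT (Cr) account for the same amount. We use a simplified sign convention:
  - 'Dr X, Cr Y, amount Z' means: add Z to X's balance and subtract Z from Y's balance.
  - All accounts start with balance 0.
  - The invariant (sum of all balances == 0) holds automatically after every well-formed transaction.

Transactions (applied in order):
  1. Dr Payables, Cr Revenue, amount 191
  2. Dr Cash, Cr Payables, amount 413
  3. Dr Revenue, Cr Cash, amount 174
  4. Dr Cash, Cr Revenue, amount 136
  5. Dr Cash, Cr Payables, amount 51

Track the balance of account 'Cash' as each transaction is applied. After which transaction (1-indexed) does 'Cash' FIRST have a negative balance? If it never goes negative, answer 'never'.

After txn 1: Cash=0
After txn 2: Cash=413
After txn 3: Cash=239
After txn 4: Cash=375
After txn 5: Cash=426

Answer: never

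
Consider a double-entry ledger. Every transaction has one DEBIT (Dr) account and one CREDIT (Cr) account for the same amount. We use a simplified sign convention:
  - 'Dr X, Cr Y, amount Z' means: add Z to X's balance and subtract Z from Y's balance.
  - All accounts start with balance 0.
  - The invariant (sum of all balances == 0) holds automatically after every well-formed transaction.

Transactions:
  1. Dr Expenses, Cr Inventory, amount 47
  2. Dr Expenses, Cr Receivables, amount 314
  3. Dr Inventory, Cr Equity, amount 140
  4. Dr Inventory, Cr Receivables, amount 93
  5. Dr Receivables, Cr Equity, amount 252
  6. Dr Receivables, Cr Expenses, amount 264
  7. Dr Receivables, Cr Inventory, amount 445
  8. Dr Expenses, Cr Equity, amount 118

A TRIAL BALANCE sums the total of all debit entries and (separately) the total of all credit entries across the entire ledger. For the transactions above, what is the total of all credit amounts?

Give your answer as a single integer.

Answer: 1673

Derivation:
Txn 1: credit+=47
Txn 2: credit+=314
Txn 3: credit+=140
Txn 4: credit+=93
Txn 5: credit+=252
Txn 6: credit+=264
Txn 7: credit+=445
Txn 8: credit+=118
Total credits = 1673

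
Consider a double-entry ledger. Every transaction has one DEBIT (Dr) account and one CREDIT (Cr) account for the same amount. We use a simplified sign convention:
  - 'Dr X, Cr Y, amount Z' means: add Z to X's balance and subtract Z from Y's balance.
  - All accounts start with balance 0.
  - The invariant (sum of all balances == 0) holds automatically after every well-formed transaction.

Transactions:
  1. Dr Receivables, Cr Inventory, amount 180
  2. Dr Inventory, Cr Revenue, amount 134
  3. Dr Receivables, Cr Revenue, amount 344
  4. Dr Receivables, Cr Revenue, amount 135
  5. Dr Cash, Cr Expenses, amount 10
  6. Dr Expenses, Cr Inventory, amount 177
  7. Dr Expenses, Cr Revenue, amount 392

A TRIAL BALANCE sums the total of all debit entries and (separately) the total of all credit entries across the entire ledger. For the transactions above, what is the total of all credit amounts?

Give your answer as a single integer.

Answer: 1372

Derivation:
Txn 1: credit+=180
Txn 2: credit+=134
Txn 3: credit+=344
Txn 4: credit+=135
Txn 5: credit+=10
Txn 6: credit+=177
Txn 7: credit+=392
Total credits = 1372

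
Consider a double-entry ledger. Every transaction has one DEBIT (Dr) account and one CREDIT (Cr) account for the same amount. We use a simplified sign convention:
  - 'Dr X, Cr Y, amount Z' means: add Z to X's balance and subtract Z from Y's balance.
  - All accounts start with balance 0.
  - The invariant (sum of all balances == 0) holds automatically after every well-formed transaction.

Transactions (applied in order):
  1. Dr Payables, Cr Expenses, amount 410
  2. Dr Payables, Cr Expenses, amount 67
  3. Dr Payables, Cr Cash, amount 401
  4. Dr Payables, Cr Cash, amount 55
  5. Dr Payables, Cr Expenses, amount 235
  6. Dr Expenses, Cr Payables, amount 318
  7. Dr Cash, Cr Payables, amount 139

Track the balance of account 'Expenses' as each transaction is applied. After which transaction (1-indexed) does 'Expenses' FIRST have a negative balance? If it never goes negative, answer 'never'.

After txn 1: Expenses=-410

Answer: 1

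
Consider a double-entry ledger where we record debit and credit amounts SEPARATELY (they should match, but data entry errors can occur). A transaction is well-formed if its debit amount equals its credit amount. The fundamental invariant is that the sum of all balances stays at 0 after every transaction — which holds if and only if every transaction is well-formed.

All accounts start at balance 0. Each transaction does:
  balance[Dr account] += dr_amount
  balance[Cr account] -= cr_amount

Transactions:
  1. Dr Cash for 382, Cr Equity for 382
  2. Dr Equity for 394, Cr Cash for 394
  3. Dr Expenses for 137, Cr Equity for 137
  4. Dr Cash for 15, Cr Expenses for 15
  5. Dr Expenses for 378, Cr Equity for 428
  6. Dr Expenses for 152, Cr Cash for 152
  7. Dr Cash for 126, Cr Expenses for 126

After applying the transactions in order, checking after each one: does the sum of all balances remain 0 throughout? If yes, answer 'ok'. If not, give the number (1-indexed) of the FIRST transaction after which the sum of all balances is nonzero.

After txn 1: dr=382 cr=382 sum_balances=0
After txn 2: dr=394 cr=394 sum_balances=0
After txn 3: dr=137 cr=137 sum_balances=0
After txn 4: dr=15 cr=15 sum_balances=0
After txn 5: dr=378 cr=428 sum_balances=-50
After txn 6: dr=152 cr=152 sum_balances=-50
After txn 7: dr=126 cr=126 sum_balances=-50

Answer: 5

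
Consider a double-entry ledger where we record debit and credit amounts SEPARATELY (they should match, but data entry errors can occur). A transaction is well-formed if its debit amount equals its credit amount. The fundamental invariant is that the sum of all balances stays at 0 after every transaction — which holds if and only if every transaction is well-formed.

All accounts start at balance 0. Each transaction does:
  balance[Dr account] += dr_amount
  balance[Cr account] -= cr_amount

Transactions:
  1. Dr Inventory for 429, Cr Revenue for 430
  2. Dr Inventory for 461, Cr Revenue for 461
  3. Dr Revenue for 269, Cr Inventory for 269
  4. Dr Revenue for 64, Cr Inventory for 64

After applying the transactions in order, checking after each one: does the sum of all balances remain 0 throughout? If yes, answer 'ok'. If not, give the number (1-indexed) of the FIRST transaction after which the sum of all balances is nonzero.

Answer: 1

Derivation:
After txn 1: dr=429 cr=430 sum_balances=-1
After txn 2: dr=461 cr=461 sum_balances=-1
After txn 3: dr=269 cr=269 sum_balances=-1
After txn 4: dr=64 cr=64 sum_balances=-1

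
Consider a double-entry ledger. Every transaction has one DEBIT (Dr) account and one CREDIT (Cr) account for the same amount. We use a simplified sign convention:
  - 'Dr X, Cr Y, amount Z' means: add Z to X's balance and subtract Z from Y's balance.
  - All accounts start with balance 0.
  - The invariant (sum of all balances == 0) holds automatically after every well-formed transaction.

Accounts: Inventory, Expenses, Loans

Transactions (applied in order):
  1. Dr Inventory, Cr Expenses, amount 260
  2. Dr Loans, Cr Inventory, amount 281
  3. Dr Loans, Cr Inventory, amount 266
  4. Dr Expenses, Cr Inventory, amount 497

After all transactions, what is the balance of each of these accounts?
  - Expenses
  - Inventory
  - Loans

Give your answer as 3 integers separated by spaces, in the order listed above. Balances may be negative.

After txn 1 (Dr Inventory, Cr Expenses, amount 260): Expenses=-260 Inventory=260
After txn 2 (Dr Loans, Cr Inventory, amount 281): Expenses=-260 Inventory=-21 Loans=281
After txn 3 (Dr Loans, Cr Inventory, amount 266): Expenses=-260 Inventory=-287 Loans=547
After txn 4 (Dr Expenses, Cr Inventory, amount 497): Expenses=237 Inventory=-784 Loans=547

Answer: 237 -784 547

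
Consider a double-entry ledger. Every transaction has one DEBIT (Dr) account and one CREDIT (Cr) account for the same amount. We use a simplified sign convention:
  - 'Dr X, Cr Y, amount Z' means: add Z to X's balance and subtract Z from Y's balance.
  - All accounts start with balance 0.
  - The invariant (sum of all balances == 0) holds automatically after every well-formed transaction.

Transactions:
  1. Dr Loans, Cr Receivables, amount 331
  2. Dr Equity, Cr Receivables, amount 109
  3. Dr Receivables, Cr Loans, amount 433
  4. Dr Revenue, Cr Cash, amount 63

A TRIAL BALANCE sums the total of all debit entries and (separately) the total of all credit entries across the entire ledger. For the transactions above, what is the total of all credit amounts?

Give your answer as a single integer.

Txn 1: credit+=331
Txn 2: credit+=109
Txn 3: credit+=433
Txn 4: credit+=63
Total credits = 936

Answer: 936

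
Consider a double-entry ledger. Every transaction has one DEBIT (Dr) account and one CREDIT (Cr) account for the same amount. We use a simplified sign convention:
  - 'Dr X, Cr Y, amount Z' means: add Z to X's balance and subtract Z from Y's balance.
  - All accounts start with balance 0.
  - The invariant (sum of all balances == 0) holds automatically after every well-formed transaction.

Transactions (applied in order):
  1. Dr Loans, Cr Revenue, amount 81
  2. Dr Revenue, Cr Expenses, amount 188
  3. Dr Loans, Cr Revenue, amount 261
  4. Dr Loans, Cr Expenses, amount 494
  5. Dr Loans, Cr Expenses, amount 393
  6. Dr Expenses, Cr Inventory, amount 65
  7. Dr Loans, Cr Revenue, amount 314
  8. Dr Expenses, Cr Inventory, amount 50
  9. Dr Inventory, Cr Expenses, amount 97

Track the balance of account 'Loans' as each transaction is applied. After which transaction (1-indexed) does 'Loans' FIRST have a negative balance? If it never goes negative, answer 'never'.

After txn 1: Loans=81
After txn 2: Loans=81
After txn 3: Loans=342
After txn 4: Loans=836
After txn 5: Loans=1229
After txn 6: Loans=1229
After txn 7: Loans=1543
After txn 8: Loans=1543
After txn 9: Loans=1543

Answer: never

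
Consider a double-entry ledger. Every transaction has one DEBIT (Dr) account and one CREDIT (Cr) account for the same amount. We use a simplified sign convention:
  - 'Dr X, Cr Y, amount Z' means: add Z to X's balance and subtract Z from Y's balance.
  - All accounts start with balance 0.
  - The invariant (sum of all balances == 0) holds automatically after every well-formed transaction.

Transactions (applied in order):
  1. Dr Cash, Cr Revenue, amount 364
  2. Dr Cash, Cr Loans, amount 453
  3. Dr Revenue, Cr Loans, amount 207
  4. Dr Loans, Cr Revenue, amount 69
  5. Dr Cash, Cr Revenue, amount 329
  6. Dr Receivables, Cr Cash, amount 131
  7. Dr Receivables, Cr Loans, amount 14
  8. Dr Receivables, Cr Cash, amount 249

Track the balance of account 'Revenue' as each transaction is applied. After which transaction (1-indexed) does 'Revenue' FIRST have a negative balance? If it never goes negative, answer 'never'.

Answer: 1

Derivation:
After txn 1: Revenue=-364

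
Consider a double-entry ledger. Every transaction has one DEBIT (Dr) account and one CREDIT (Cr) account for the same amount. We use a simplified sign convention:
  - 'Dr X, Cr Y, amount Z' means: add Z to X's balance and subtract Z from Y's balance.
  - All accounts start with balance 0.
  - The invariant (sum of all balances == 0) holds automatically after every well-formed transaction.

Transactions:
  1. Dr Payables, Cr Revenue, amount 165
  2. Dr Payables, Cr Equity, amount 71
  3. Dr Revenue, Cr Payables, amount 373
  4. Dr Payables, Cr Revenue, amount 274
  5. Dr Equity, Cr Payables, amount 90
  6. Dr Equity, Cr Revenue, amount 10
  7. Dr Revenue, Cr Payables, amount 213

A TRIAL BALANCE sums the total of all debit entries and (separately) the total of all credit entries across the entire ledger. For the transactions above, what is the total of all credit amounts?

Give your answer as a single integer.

Txn 1: credit+=165
Txn 2: credit+=71
Txn 3: credit+=373
Txn 4: credit+=274
Txn 5: credit+=90
Txn 6: credit+=10
Txn 7: credit+=213
Total credits = 1196

Answer: 1196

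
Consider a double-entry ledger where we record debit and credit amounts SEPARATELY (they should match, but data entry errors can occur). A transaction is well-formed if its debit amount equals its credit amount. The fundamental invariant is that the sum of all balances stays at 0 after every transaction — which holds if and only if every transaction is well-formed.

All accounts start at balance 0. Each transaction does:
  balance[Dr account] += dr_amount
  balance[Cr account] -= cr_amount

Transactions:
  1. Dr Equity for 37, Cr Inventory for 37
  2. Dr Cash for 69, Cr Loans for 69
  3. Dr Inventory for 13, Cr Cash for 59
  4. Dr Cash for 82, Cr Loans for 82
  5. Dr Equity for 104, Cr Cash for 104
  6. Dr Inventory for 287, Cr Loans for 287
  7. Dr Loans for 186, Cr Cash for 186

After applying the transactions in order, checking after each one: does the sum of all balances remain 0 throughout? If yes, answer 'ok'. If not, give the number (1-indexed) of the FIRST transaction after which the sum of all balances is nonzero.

Answer: 3

Derivation:
After txn 1: dr=37 cr=37 sum_balances=0
After txn 2: dr=69 cr=69 sum_balances=0
After txn 3: dr=13 cr=59 sum_balances=-46
After txn 4: dr=82 cr=82 sum_balances=-46
After txn 5: dr=104 cr=104 sum_balances=-46
After txn 6: dr=287 cr=287 sum_balances=-46
After txn 7: dr=186 cr=186 sum_balances=-46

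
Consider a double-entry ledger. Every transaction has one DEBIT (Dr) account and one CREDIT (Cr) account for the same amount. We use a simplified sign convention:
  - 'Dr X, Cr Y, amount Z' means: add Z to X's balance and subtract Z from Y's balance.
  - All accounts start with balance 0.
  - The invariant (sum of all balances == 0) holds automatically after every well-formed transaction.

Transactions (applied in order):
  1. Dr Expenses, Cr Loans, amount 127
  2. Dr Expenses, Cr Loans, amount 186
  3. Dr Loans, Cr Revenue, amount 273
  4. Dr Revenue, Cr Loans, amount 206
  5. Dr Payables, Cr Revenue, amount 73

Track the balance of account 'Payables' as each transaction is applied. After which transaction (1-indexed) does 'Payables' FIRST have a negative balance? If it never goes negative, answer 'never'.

After txn 1: Payables=0
After txn 2: Payables=0
After txn 3: Payables=0
After txn 4: Payables=0
After txn 5: Payables=73

Answer: never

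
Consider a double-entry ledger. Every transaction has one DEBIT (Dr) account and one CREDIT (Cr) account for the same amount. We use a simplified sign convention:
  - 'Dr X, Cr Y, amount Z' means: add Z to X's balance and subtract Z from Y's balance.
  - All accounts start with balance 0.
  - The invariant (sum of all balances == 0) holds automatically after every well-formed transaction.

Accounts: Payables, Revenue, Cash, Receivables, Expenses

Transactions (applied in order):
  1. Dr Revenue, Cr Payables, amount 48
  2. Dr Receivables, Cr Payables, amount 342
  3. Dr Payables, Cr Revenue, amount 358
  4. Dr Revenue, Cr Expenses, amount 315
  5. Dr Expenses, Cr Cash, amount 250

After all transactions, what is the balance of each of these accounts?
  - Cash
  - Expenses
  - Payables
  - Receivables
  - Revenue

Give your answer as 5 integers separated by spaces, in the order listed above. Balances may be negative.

Answer: -250 -65 -32 342 5

Derivation:
After txn 1 (Dr Revenue, Cr Payables, amount 48): Payables=-48 Revenue=48
After txn 2 (Dr Receivables, Cr Payables, amount 342): Payables=-390 Receivables=342 Revenue=48
After txn 3 (Dr Payables, Cr Revenue, amount 358): Payables=-32 Receivables=342 Revenue=-310
After txn 4 (Dr Revenue, Cr Expenses, amount 315): Expenses=-315 Payables=-32 Receivables=342 Revenue=5
After txn 5 (Dr Expenses, Cr Cash, amount 250): Cash=-250 Expenses=-65 Payables=-32 Receivables=342 Revenue=5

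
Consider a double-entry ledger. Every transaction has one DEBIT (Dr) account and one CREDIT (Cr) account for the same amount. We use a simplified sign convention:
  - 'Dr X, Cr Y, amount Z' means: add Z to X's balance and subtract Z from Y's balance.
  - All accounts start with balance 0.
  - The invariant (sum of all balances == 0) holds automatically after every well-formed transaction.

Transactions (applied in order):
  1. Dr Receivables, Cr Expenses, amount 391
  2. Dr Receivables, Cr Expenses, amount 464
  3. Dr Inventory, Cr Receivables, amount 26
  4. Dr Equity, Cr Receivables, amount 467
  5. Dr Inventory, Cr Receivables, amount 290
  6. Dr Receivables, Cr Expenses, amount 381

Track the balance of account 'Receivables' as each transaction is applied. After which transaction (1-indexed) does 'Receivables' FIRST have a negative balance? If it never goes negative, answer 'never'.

After txn 1: Receivables=391
After txn 2: Receivables=855
After txn 3: Receivables=829
After txn 4: Receivables=362
After txn 5: Receivables=72
After txn 6: Receivables=453

Answer: never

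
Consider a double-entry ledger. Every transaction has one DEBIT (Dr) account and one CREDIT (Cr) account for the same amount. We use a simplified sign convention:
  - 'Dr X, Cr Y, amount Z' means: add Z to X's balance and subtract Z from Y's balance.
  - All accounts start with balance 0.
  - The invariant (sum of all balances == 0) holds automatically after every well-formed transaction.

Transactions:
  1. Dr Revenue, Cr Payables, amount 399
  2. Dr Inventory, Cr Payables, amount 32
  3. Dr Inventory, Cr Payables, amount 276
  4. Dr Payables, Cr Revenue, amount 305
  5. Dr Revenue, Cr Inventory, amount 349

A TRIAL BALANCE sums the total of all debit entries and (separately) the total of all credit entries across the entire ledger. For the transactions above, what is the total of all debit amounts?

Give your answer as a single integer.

Answer: 1361

Derivation:
Txn 1: debit+=399
Txn 2: debit+=32
Txn 3: debit+=276
Txn 4: debit+=305
Txn 5: debit+=349
Total debits = 1361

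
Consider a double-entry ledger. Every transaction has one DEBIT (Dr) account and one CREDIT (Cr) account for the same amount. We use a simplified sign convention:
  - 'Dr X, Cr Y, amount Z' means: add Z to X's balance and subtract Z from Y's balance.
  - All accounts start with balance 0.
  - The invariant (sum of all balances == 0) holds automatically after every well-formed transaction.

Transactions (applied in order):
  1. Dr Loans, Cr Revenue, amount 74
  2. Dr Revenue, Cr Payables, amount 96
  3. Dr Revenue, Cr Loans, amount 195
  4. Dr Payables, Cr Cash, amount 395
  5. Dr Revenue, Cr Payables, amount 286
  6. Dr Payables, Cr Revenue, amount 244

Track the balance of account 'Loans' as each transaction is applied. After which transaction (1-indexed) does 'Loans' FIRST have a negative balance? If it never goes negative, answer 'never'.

Answer: 3

Derivation:
After txn 1: Loans=74
After txn 2: Loans=74
After txn 3: Loans=-121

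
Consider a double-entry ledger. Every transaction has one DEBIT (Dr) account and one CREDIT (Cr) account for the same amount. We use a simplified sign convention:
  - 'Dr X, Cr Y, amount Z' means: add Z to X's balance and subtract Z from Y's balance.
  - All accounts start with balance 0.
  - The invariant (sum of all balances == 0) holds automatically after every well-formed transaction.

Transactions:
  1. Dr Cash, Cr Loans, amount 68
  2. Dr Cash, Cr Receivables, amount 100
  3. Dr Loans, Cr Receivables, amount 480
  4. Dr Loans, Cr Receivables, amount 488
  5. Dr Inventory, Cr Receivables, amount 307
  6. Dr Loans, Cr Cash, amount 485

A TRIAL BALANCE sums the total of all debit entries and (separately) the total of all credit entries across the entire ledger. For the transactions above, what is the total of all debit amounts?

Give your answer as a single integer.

Answer: 1928

Derivation:
Txn 1: debit+=68
Txn 2: debit+=100
Txn 3: debit+=480
Txn 4: debit+=488
Txn 5: debit+=307
Txn 6: debit+=485
Total debits = 1928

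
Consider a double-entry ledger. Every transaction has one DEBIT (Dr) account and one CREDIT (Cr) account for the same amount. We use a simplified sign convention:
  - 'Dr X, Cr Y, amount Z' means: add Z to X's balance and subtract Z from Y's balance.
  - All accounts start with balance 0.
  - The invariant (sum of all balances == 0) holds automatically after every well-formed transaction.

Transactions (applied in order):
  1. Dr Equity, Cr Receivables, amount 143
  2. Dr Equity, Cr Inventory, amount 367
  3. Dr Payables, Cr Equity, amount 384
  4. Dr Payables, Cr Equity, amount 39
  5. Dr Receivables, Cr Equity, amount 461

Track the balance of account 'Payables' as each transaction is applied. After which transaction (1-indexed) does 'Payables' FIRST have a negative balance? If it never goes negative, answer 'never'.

Answer: never

Derivation:
After txn 1: Payables=0
After txn 2: Payables=0
After txn 3: Payables=384
After txn 4: Payables=423
After txn 5: Payables=423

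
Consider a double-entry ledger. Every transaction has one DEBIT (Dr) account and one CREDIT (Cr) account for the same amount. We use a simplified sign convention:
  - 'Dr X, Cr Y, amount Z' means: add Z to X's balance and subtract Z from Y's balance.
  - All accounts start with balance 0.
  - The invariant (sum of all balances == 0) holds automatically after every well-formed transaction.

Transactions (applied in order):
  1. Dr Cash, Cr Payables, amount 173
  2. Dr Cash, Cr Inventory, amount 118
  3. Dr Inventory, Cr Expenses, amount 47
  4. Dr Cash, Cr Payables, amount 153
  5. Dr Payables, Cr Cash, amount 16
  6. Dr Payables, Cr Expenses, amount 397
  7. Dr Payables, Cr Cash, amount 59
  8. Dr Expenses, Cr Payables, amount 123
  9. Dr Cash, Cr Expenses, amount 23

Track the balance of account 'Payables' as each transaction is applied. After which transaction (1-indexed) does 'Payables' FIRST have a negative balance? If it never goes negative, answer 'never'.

Answer: 1

Derivation:
After txn 1: Payables=-173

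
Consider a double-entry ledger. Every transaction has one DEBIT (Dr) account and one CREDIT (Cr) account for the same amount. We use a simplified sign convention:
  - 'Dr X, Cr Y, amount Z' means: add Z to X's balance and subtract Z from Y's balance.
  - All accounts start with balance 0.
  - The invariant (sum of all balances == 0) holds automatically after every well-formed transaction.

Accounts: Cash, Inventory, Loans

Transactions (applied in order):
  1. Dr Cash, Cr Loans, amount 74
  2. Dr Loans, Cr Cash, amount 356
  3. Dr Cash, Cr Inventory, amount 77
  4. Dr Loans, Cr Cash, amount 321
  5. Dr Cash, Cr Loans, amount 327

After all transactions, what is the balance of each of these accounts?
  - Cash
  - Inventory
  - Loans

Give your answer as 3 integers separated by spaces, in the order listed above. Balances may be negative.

After txn 1 (Dr Cash, Cr Loans, amount 74): Cash=74 Loans=-74
After txn 2 (Dr Loans, Cr Cash, amount 356): Cash=-282 Loans=282
After txn 3 (Dr Cash, Cr Inventory, amount 77): Cash=-205 Inventory=-77 Loans=282
After txn 4 (Dr Loans, Cr Cash, amount 321): Cash=-526 Inventory=-77 Loans=603
After txn 5 (Dr Cash, Cr Loans, amount 327): Cash=-199 Inventory=-77 Loans=276

Answer: -199 -77 276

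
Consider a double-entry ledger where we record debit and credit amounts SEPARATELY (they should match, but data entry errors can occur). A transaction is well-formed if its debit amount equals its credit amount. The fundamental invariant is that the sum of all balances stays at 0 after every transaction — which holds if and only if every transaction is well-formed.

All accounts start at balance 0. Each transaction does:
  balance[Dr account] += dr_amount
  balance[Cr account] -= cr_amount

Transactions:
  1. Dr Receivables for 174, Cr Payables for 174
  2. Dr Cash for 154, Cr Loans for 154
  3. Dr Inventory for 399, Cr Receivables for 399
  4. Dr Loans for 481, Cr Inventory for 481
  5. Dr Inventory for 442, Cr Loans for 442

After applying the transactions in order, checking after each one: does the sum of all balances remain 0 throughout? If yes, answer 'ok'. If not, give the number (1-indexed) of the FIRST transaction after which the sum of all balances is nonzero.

Answer: ok

Derivation:
After txn 1: dr=174 cr=174 sum_balances=0
After txn 2: dr=154 cr=154 sum_balances=0
After txn 3: dr=399 cr=399 sum_balances=0
After txn 4: dr=481 cr=481 sum_balances=0
After txn 5: dr=442 cr=442 sum_balances=0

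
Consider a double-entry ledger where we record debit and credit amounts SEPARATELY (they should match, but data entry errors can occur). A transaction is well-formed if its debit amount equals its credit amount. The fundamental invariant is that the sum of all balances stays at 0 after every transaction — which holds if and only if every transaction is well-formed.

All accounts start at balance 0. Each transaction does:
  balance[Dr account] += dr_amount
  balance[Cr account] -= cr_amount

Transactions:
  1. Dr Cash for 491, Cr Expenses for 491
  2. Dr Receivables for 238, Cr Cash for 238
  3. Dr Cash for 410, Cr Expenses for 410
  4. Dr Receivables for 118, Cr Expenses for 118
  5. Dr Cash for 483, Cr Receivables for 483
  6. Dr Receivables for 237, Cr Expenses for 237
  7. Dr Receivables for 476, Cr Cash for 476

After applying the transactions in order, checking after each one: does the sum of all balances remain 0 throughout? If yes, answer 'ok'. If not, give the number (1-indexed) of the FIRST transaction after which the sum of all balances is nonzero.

After txn 1: dr=491 cr=491 sum_balances=0
After txn 2: dr=238 cr=238 sum_balances=0
After txn 3: dr=410 cr=410 sum_balances=0
After txn 4: dr=118 cr=118 sum_balances=0
After txn 5: dr=483 cr=483 sum_balances=0
After txn 6: dr=237 cr=237 sum_balances=0
After txn 7: dr=476 cr=476 sum_balances=0

Answer: ok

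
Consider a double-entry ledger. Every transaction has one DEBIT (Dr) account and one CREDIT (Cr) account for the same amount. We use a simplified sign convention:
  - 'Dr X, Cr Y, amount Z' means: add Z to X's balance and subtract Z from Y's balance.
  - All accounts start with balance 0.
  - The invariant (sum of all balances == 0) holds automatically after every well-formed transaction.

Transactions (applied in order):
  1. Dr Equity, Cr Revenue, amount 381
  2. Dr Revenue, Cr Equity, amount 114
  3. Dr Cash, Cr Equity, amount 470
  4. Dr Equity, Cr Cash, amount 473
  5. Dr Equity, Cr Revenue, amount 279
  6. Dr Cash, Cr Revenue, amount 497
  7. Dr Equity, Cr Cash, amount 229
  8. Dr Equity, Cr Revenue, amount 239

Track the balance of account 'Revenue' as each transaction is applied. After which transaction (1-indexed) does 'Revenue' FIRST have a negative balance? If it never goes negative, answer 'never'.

Answer: 1

Derivation:
After txn 1: Revenue=-381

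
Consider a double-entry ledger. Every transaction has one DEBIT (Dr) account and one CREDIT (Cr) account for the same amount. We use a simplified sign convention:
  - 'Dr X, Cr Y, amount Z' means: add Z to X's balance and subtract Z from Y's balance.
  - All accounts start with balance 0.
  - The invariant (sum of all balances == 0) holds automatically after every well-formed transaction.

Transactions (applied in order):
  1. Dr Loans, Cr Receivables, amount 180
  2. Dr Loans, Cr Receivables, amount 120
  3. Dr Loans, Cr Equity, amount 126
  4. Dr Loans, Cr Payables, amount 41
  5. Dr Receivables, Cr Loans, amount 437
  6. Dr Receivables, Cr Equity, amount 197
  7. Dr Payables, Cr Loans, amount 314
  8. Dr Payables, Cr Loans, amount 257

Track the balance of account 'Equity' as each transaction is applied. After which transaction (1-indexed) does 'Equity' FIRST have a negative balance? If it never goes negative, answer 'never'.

Answer: 3

Derivation:
After txn 1: Equity=0
After txn 2: Equity=0
After txn 3: Equity=-126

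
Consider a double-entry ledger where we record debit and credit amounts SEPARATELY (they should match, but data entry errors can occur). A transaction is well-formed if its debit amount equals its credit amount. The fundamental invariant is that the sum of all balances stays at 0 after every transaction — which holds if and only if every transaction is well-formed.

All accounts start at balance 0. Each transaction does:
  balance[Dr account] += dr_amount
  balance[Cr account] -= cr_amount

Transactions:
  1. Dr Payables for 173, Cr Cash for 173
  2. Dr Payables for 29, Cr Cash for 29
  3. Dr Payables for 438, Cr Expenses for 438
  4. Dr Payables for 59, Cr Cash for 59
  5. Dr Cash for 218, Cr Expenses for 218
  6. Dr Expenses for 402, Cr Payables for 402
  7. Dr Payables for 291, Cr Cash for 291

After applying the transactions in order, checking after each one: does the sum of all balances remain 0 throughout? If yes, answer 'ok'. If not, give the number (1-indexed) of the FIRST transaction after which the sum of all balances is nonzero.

After txn 1: dr=173 cr=173 sum_balances=0
After txn 2: dr=29 cr=29 sum_balances=0
After txn 3: dr=438 cr=438 sum_balances=0
After txn 4: dr=59 cr=59 sum_balances=0
After txn 5: dr=218 cr=218 sum_balances=0
After txn 6: dr=402 cr=402 sum_balances=0
After txn 7: dr=291 cr=291 sum_balances=0

Answer: ok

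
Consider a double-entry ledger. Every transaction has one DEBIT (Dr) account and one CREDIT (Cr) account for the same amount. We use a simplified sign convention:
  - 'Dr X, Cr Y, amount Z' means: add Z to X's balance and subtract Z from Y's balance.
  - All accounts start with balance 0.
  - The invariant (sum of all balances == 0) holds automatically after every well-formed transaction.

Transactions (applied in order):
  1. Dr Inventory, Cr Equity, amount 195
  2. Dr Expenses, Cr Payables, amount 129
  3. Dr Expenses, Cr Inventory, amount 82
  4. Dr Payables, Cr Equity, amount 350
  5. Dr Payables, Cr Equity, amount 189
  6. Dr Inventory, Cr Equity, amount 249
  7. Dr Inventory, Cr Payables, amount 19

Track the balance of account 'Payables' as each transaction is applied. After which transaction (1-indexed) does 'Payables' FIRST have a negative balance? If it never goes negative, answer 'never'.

Answer: 2

Derivation:
After txn 1: Payables=0
After txn 2: Payables=-129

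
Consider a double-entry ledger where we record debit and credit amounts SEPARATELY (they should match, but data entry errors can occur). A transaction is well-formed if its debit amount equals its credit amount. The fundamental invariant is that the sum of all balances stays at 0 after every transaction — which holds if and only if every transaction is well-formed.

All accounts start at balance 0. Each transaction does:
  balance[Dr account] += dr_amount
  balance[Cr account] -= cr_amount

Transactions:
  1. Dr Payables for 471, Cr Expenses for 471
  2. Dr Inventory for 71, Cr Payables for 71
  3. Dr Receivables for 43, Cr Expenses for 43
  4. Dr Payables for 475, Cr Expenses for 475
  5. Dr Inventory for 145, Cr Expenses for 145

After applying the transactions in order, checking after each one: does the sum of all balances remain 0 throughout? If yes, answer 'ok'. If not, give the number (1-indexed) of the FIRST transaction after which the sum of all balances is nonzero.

Answer: ok

Derivation:
After txn 1: dr=471 cr=471 sum_balances=0
After txn 2: dr=71 cr=71 sum_balances=0
After txn 3: dr=43 cr=43 sum_balances=0
After txn 4: dr=475 cr=475 sum_balances=0
After txn 5: dr=145 cr=145 sum_balances=0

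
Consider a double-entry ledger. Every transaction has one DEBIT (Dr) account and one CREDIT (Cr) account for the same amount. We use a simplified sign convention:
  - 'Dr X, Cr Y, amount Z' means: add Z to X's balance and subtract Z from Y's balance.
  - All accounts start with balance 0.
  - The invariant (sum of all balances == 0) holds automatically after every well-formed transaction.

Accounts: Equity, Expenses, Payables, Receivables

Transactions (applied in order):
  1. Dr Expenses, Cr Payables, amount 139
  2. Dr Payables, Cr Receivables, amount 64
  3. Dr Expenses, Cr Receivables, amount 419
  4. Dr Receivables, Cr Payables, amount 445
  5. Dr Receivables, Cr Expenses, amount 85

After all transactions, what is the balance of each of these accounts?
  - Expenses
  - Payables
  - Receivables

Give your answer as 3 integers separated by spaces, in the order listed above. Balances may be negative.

Answer: 473 -520 47

Derivation:
After txn 1 (Dr Expenses, Cr Payables, amount 139): Expenses=139 Payables=-139
After txn 2 (Dr Payables, Cr Receivables, amount 64): Expenses=139 Payables=-75 Receivables=-64
After txn 3 (Dr Expenses, Cr Receivables, amount 419): Expenses=558 Payables=-75 Receivables=-483
After txn 4 (Dr Receivables, Cr Payables, amount 445): Expenses=558 Payables=-520 Receivables=-38
After txn 5 (Dr Receivables, Cr Expenses, amount 85): Expenses=473 Payables=-520 Receivables=47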